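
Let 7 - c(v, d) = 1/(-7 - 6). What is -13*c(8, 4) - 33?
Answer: -125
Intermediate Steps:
c(v, d) = 92/13 (c(v, d) = 7 - 1/(-7 - 6) = 7 - 1/(-13) = 7 - 1*(-1/13) = 7 + 1/13 = 92/13)
-13*c(8, 4) - 33 = -13*92/13 - 33 = -92 - 33 = -125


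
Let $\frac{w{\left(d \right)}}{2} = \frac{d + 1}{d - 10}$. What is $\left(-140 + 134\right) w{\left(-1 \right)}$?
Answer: $0$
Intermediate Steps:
$w{\left(d \right)} = \frac{2 \left(1 + d\right)}{-10 + d}$ ($w{\left(d \right)} = 2 \frac{d + 1}{d - 10} = 2 \frac{1 + d}{-10 + d} = \frac{2 \left(1 + d\right)}{-10 + d}$)
$\left(-140 + 134\right) w{\left(-1 \right)} = \left(-140 + 134\right) \frac{2 \left(1 - 1\right)}{-10 - 1} = - 6 \cdot 2 \frac{1}{-11} \cdot 0 = - 6 \cdot 2 \left(- \frac{1}{11}\right) 0 = \left(-6\right) 0 = 0$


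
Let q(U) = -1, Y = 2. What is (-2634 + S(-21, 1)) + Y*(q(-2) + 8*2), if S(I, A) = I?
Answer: -2625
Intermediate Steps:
(-2634 + S(-21, 1)) + Y*(q(-2) + 8*2) = (-2634 - 21) + 2*(-1 + 8*2) = -2655 + 2*(-1 + 16) = -2655 + 2*15 = -2655 + 30 = -2625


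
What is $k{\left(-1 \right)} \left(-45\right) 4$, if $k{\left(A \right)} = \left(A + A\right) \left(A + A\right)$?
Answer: $-720$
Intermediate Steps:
$k{\left(A \right)} = 4 A^{2}$ ($k{\left(A \right)} = 2 A 2 A = 4 A^{2}$)
$k{\left(-1 \right)} \left(-45\right) 4 = 4 \left(-1\right)^{2} \left(-45\right) 4 = 4 \cdot 1 \left(-45\right) 4 = 4 \left(-45\right) 4 = \left(-180\right) 4 = -720$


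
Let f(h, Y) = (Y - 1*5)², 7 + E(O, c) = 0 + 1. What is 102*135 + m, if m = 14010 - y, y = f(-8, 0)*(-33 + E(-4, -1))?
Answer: 28755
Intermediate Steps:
E(O, c) = -6 (E(O, c) = -7 + (0 + 1) = -7 + 1 = -6)
f(h, Y) = (-5 + Y)² (f(h, Y) = (Y - 5)² = (-5 + Y)²)
y = -975 (y = (-5 + 0)²*(-33 - 6) = (-5)²*(-39) = 25*(-39) = -975)
m = 14985 (m = 14010 - 1*(-975) = 14010 + 975 = 14985)
102*135 + m = 102*135 + 14985 = 13770 + 14985 = 28755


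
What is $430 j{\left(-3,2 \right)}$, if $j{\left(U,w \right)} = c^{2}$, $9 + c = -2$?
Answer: $52030$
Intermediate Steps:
$c = -11$ ($c = -9 - 2 = -11$)
$j{\left(U,w \right)} = 121$ ($j{\left(U,w \right)} = \left(-11\right)^{2} = 121$)
$430 j{\left(-3,2 \right)} = 430 \cdot 121 = 52030$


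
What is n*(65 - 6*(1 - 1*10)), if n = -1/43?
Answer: -119/43 ≈ -2.7674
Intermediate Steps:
n = -1/43 (n = -1*1/43 = -1/43 ≈ -0.023256)
n*(65 - 6*(1 - 1*10)) = -(65 - 6*(1 - 1*10))/43 = -(65 - 6*(1 - 10))/43 = -(65 - 6*(-9))/43 = -(65 + 54)/43 = -1/43*119 = -119/43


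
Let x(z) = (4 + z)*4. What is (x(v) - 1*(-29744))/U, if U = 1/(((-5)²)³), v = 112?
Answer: 472000000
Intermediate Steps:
x(z) = 16 + 4*z
U = 1/15625 (U = 1/(25³) = 1/15625 ≈ 6.4000e-5)
(x(v) - 1*(-29744))/U = ((16 + 4*112) - 1*(-29744))/(1/15625) = ((16 + 448) + 29744)*15625 = (464 + 29744)*15625 = 30208*15625 = 472000000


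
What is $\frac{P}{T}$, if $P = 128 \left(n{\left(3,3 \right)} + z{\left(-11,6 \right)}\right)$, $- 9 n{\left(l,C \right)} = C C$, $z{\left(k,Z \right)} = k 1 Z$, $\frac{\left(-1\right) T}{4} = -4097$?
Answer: $- \frac{2144}{4097} \approx -0.52331$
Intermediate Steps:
$T = 16388$ ($T = \left(-4\right) \left(-4097\right) = 16388$)
$z{\left(k,Z \right)} = Z k$ ($z{\left(k,Z \right)} = k Z = Z k$)
$n{\left(l,C \right)} = - \frac{C^{2}}{9}$ ($n{\left(l,C \right)} = - \frac{C C}{9} = - \frac{C^{2}}{9}$)
$P = -8576$ ($P = 128 \left(- \frac{3^{2}}{9} + 6 \left(-11\right)\right) = 128 \left(\left(- \frac{1}{9}\right) 9 - 66\right) = 128 \left(-1 - 66\right) = 128 \left(-67\right) = -8576$)
$\frac{P}{T} = - \frac{8576}{16388} = \left(-8576\right) \frac{1}{16388} = - \frac{2144}{4097}$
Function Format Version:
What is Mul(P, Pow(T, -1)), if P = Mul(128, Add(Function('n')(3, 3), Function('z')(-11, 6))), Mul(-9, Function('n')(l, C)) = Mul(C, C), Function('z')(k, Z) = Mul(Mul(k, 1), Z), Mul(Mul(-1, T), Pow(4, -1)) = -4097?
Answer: Rational(-2144, 4097) ≈ -0.52331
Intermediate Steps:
T = 16388 (T = Mul(-4, -4097) = 16388)
Function('z')(k, Z) = Mul(Z, k) (Function('z')(k, Z) = Mul(k, Z) = Mul(Z, k))
Function('n')(l, C) = Mul(Rational(-1, 9), Pow(C, 2)) (Function('n')(l, C) = Mul(Rational(-1, 9), Mul(C, C)) = Mul(Rational(-1, 9), Pow(C, 2)))
P = -8576 (P = Mul(128, Add(Mul(Rational(-1, 9), Pow(3, 2)), Mul(6, -11))) = Mul(128, Add(Mul(Rational(-1, 9), 9), -66)) = Mul(128, Add(-1, -66)) = Mul(128, -67) = -8576)
Mul(P, Pow(T, -1)) = Mul(-8576, Pow(16388, -1)) = Mul(-8576, Rational(1, 16388)) = Rational(-2144, 4097)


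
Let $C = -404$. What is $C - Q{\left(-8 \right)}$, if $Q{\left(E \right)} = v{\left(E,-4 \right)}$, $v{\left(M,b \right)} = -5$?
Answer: $-399$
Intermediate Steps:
$Q{\left(E \right)} = -5$
$C - Q{\left(-8 \right)} = -404 - -5 = -404 + 5 = -399$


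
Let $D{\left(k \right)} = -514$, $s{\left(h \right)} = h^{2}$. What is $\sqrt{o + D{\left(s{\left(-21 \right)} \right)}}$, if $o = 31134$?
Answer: $2 \sqrt{7655} \approx 174.99$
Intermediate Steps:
$\sqrt{o + D{\left(s{\left(-21 \right)} \right)}} = \sqrt{31134 - 514} = \sqrt{30620} = 2 \sqrt{7655}$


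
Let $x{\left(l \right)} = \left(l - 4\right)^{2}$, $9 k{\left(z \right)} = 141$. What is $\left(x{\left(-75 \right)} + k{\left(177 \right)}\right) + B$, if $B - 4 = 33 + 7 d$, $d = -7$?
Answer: $\frac{18734}{3} \approx 6244.7$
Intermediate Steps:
$k{\left(z \right)} = \frac{47}{3}$ ($k{\left(z \right)} = \frac{1}{9} \cdot 141 = \frac{47}{3}$)
$x{\left(l \right)} = \left(-4 + l\right)^{2}$
$B = -12$ ($B = 4 + \left(33 + 7 \left(-7\right)\right) = 4 + \left(33 - 49\right) = 4 - 16 = -12$)
$\left(x{\left(-75 \right)} + k{\left(177 \right)}\right) + B = \left(\left(-4 - 75\right)^{2} + \frac{47}{3}\right) - 12 = \left(\left(-79\right)^{2} + \frac{47}{3}\right) - 12 = \left(6241 + \frac{47}{3}\right) - 12 = \frac{18770}{3} - 12 = \frac{18734}{3}$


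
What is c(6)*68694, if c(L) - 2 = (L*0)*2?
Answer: 137388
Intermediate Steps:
c(L) = 2 (c(L) = 2 + (L*0)*2 = 2 + 0*2 = 2 + 0 = 2)
c(6)*68694 = 2*68694 = 137388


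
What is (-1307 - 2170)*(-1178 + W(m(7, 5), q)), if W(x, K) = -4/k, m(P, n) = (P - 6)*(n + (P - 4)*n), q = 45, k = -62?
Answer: 126966132/31 ≈ 4.0957e+6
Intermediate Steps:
m(P, n) = (-6 + P)*(n + n*(-4 + P)) (m(P, n) = (-6 + P)*(n + (-4 + P)*n) = (-6 + P)*(n + n*(-4 + P)))
W(x, K) = 2/31 (W(x, K) = -4/(-62) = -4*(-1/62) = 2/31)
(-1307 - 2170)*(-1178 + W(m(7, 5), q)) = (-1307 - 2170)*(-1178 + 2/31) = -3477*(-36516/31) = 126966132/31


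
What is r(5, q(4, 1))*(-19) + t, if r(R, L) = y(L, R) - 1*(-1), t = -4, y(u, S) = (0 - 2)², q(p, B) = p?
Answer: -99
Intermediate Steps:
y(u, S) = 4 (y(u, S) = (-2)² = 4)
r(R, L) = 5 (r(R, L) = 4 - 1*(-1) = 4 + 1 = 5)
r(5, q(4, 1))*(-19) + t = 5*(-19) - 4 = -95 - 4 = -99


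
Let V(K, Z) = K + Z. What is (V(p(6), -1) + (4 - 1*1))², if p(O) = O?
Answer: 64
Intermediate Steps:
(V(p(6), -1) + (4 - 1*1))² = ((6 - 1) + (4 - 1*1))² = (5 + (4 - 1))² = (5 + 3)² = 8² = 64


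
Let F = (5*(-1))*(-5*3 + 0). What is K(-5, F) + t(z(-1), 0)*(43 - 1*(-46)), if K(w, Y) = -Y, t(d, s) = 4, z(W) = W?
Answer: 281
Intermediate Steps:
F = 75 (F = -5*(-15 + 0) = -5*(-15) = 75)
K(-5, F) + t(z(-1), 0)*(43 - 1*(-46)) = -1*75 + 4*(43 - 1*(-46)) = -75 + 4*(43 + 46) = -75 + 4*89 = -75 + 356 = 281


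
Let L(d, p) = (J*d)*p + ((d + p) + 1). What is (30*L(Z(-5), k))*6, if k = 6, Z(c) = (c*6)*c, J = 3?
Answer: 514260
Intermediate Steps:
Z(c) = 6*c**2 (Z(c) = (6*c)*c = 6*c**2)
L(d, p) = 1 + d + p + 3*d*p (L(d, p) = (3*d)*p + ((d + p) + 1) = 3*d*p + (1 + d + p) = 1 + d + p + 3*d*p)
(30*L(Z(-5), k))*6 = (30*(1 + 6*(-5)**2 + 6 + 3*(6*(-5)**2)*6))*6 = (30*(1 + 6*25 + 6 + 3*(6*25)*6))*6 = (30*(1 + 150 + 6 + 3*150*6))*6 = (30*(1 + 150 + 6 + 2700))*6 = (30*2857)*6 = 85710*6 = 514260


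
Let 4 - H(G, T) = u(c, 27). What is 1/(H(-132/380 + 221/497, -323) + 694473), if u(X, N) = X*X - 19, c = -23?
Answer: 1/693967 ≈ 1.4410e-6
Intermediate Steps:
u(X, N) = -19 + X² (u(X, N) = X² - 19 = -19 + X²)
H(G, T) = -506 (H(G, T) = 4 - (-19 + (-23)²) = 4 - (-19 + 529) = 4 - 1*510 = 4 - 510 = -506)
1/(H(-132/380 + 221/497, -323) + 694473) = 1/(-506 + 694473) = 1/693967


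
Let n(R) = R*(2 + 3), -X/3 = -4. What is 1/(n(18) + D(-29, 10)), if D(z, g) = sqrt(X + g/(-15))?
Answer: 135/12133 - sqrt(102)/24266 ≈ 0.010710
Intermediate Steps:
X = 12 (X = -3*(-4) = 12)
D(z, g) = sqrt(12 - g/15) (D(z, g) = sqrt(12 + g/(-15)) = sqrt(12 + g*(-1/15)) = sqrt(12 - g/15))
n(R) = 5*R (n(R) = R*5 = 5*R)
1/(n(18) + D(-29, 10)) = 1/(5*18 + sqrt(2700 - 15*10)/15) = 1/(90 + sqrt(2700 - 150)/15) = 1/(90 + sqrt(2550)/15) = 1/(90 + (5*sqrt(102))/15) = 1/(90 + sqrt(102)/3)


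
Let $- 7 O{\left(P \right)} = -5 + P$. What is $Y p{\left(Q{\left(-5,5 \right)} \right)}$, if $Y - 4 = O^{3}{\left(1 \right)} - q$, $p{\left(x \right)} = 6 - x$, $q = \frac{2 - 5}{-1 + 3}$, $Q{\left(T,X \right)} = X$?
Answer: $\frac{3901}{686} \approx 5.6866$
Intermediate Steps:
$O{\left(P \right)} = \frac{5}{7} - \frac{P}{7}$ ($O{\left(P \right)} = - \frac{-5 + P}{7} = \frac{5}{7} - \frac{P}{7}$)
$q = - \frac{3}{2} \approx -1.5$
$Y = \frac{3901}{686}$ ($Y = 4 + \left(\left(\frac{5}{7} - \frac{1}{7}\right)^{3} - - \frac{3}{2}\right) = 4 + \left(\left(\frac{5}{7} - \frac{1}{7}\right)^{3} + \frac{3}{2}\right) = 4 + \left(\left(\frac{4}{7}\right)^{3} + \frac{3}{2}\right) = 4 + \left(\frac{64}{343} + \frac{3}{2}\right) = 4 + \frac{1157}{686} = \frac{3901}{686} \approx 5.6866$)
$Y p{\left(Q{\left(-5,5 \right)} \right)} = \frac{3901 \left(6 - 5\right)}{686} = \frac{3901}{686} \cdot 1 = \frac{3901}{686}$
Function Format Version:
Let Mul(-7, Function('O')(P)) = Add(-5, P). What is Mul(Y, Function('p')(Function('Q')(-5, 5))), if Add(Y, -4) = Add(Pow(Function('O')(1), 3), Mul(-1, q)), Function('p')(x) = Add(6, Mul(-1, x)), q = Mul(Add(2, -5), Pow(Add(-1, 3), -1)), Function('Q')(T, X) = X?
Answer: Rational(3901, 686) ≈ 5.6866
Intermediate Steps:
Function('O')(P) = Add(Rational(5, 7), Mul(Rational(-1, 7), P)) (Function('O')(P) = Mul(Rational(-1, 7), Add(-5, P)) = Add(Rational(5, 7), Mul(Rational(-1, 7), P)))
q = Rational(-3, 2) (q = Mul(-3, Pow(2, -1)) = Mul(-3, Rational(1, 2)) = Rational(-3, 2) ≈ -1.5000)
Y = Rational(3901, 686) (Y = Add(4, Add(Pow(Add(Rational(5, 7), Mul(Rational(-1, 7), 1)), 3), Mul(-1, Rational(-3, 2)))) = Add(4, Add(Pow(Add(Rational(5, 7), Rational(-1, 7)), 3), Rational(3, 2))) = Add(4, Add(Pow(Rational(4, 7), 3), Rational(3, 2))) = Add(4, Add(Rational(64, 343), Rational(3, 2))) = Add(4, Rational(1157, 686)) = Rational(3901, 686) ≈ 5.6866)
Mul(Y, Function('p')(Function('Q')(-5, 5))) = Mul(Rational(3901, 686), Add(6, Mul(-1, 5))) = Mul(Rational(3901, 686), Add(6, -5)) = Mul(Rational(3901, 686), 1) = Rational(3901, 686)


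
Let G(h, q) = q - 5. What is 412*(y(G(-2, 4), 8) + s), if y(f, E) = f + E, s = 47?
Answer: 22248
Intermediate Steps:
G(h, q) = -5 + q
y(f, E) = E + f
412*(y(G(-2, 4), 8) + s) = 412*((8 + (-5 + 4)) + 47) = 412*((8 - 1) + 47) = 412*(7 + 47) = 412*54 = 22248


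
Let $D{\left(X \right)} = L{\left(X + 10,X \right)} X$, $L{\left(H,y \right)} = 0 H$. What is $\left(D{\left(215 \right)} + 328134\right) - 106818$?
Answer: $221316$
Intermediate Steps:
$L{\left(H,y \right)} = 0$
$D{\left(X \right)} = 0$ ($D{\left(X \right)} = 0 X = 0$)
$\left(D{\left(215 \right)} + 328134\right) - 106818 = \left(0 + 328134\right) - 106818 = 328134 - 106818 = 221316$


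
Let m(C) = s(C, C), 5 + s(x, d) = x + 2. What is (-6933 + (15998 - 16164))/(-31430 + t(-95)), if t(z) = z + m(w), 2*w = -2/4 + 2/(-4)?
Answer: 14198/63057 ≈ 0.22516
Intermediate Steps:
s(x, d) = -3 + x (s(x, d) = -5 + (x + 2) = -5 + (2 + x) = -3 + x)
w = -½ (w = (-2/4 + 2/(-4))/2 = (-2*¼ + 2*(-¼))/2 = (-½ - ½)/2 = (½)*(-1) = -½ ≈ -0.50000)
m(C) = -3 + C
t(z) = -7/2 + z (t(z) = z + (-3 - ½) = z - 7/2 = -7/2 + z)
(-6933 + (15998 - 16164))/(-31430 + t(-95)) = (-6933 + (15998 - 16164))/(-31430 + (-7/2 - 95)) = (-6933 - 166)/(-31430 - 197/2) = -7099/(-63057/2) = -7099*(-2/63057) = 14198/63057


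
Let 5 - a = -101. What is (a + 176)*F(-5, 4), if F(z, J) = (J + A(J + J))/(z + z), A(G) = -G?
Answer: 564/5 ≈ 112.80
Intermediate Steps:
a = 106 (a = 5 - 1*(-101) = 5 + 101 = 106)
F(z, J) = -J/(2*z) (F(z, J) = (J - (J + J))/(z + z) = (J - 2*J)/((2*z)) = (J - 2*J)*(1/(2*z)) = (-J)*(1/(2*z)) = -J/(2*z))
(a + 176)*F(-5, 4) = (106 + 176)*(-½*4/(-5)) = 282*(-½*4*(-⅕)) = 282*(⅖) = 564/5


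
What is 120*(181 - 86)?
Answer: 11400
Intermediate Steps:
120*(181 - 86) = 120*95 = 11400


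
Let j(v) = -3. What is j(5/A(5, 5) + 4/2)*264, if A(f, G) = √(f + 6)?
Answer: -792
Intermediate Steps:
A(f, G) = √(6 + f)
j(5/A(5, 5) + 4/2)*264 = -3*264 = -792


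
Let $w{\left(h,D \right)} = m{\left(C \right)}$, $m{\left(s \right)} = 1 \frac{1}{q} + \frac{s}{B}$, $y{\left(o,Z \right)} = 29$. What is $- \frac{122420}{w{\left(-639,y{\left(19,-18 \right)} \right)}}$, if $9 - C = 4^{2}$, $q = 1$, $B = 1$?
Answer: $\frac{61210}{3} \approx 20403.0$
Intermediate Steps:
$C = -7$ ($C = 9 - 4^{2} = 9 - 16 = -7$)
$m{\left(s \right)} = 1 + s$ ($m{\left(s \right)} = 1 \cdot 1^{-1} + \frac{s}{1} = 1 \cdot 1 + s 1 = 1 + s$)
$w{\left(h,D \right)} = -6$ ($w{\left(h,D \right)} = 1 - 7 = -6$)
$- \frac{122420}{w{\left(-639,y{\left(19,-18 \right)} \right)}} = - \frac{122420}{-6} = \left(-122420\right) \left(- \frac{1}{6}\right) = \frac{61210}{3}$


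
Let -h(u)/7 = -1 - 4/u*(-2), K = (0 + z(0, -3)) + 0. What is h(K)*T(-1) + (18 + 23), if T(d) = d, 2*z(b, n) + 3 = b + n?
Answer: 46/3 ≈ 15.333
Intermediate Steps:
z(b, n) = -3/2 + b/2 + n/2 (z(b, n) = -3/2 + (b + n)/2 = -3/2 + (b/2 + n/2) = -3/2 + b/2 + n/2)
K = -3 (K = (0 + (-3/2 + (½)*0 + (½)*(-3))) + 0 = (0 + (-3/2 + 0 - 3/2)) + 0 = (0 - 3) + 0 = -3 + 0 = -3)
h(u) = 7 - 56/u (h(u) = -7*(-1 - 4/u*(-2)) = -7*(-1 + 8/u) = 7 - 56/u)
h(K)*T(-1) + (18 + 23) = (7 - 56/(-3))*(-1) + (18 + 23) = (7 - 56*(-⅓))*(-1) + 41 = (7 + 56/3)*(-1) + 41 = (77/3)*(-1) + 41 = -77/3 + 41 = 46/3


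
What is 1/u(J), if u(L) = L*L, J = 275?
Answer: 1/75625 ≈ 1.3223e-5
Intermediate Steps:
u(L) = L²
1/u(J) = 1/(275²) = 1/75625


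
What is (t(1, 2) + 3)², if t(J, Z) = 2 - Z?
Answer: 9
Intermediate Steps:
(t(1, 2) + 3)² = ((2 - 1*2) + 3)² = ((2 - 2) + 3)² = (0 + 3)² = 3² = 9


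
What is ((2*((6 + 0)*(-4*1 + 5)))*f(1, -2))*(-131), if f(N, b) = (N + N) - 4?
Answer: 3144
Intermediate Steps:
f(N, b) = -4 + 2*N (f(N, b) = 2*N - 4 = -4 + 2*N)
((2*((6 + 0)*(-4*1 + 5)))*f(1, -2))*(-131) = ((2*((6 + 0)*(-4*1 + 5)))*(-4 + 2*1))*(-131) = ((2*(6*(-4 + 5)))*(-4 + 2))*(-131) = ((2*(6*1))*(-2))*(-131) = ((2*6)*(-2))*(-131) = (12*(-2))*(-131) = -24*(-131) = 3144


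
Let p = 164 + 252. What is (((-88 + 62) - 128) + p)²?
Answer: 68644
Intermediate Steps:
p = 416
(((-88 + 62) - 128) + p)² = (((-88 + 62) - 128) + 416)² = ((-26 - 128) + 416)² = (-154 + 416)² = 262² = 68644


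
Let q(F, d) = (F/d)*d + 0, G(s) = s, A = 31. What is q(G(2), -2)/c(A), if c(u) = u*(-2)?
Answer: -1/31 ≈ -0.032258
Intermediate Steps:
q(F, d) = F (q(F, d) = F + 0 = F)
c(u) = -2*u
q(G(2), -2)/c(A) = 2/((-2*31)) = 2/(-62) = 2*(-1/62) = -1/31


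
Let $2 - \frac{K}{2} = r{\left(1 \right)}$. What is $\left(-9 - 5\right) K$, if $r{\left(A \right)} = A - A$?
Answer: $-56$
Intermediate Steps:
$r{\left(A \right)} = 0$
$K = 4$ ($K = 4 - 0 = 4 + 0 = 4$)
$\left(-9 - 5\right) K = \left(-9 - 5\right) 4 = \left(-14\right) 4 = -56$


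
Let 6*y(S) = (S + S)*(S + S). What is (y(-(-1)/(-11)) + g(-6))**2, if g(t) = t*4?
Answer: 75864100/131769 ≈ 575.74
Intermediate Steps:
y(S) = 2*S**2/3 (y(S) = ((S + S)*(S + S))/6 = ((2*S)*(2*S))/6 = (4*S**2)/6 = 2*S**2/3)
g(t) = 4*t
(y(-(-1)/(-11)) + g(-6))**2 = (2*(-(-1)/(-11))**2/3 + 4*(-6))**2 = (2*(-(-1)*(-1)/11)**2/3 - 24)**2 = (2*(-1*1/11)**2/3 - 24)**2 = (2*(-1/11)**2/3 - 24)**2 = ((2/3)*(1/121) - 24)**2 = (2/363 - 24)**2 = (-8710/363)**2 = 75864100/131769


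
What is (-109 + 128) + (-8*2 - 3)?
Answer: 0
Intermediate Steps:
(-109 + 128) + (-8*2 - 3) = 19 + (-16 - 3) = 19 - 19 = 0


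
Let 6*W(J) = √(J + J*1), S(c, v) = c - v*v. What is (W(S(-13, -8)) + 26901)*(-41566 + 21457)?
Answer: -540952209 - 6703*I*√154/2 ≈ -5.4095e+8 - 41591.0*I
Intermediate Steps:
S(c, v) = c - v²
W(J) = √2*√J/6 (W(J) = √(J + J*1)/6 = √(J + J)/6 = √(2*J)/6 = (√2*√J)/6 = √2*√J/6)
(W(S(-13, -8)) + 26901)*(-41566 + 21457) = (√2*√(-13 - 1*(-8)²)/6 + 26901)*(-41566 + 21457) = (√2*√(-13 - 1*64)/6 + 26901)*(-20109) = (√2*√(-13 - 64)/6 + 26901)*(-20109) = (√2*√(-77)/6 + 26901)*(-20109) = (√2*(I*√77)/6 + 26901)*(-20109) = (I*√154/6 + 26901)*(-20109) = (26901 + I*√154/6)*(-20109) = -540952209 - 6703*I*√154/2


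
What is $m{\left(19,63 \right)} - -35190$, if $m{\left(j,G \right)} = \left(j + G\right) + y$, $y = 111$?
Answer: $35383$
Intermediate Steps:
$m{\left(j,G \right)} = 111 + G + j$ ($m{\left(j,G \right)} = \left(j + G\right) + 111 = \left(G + j\right) + 111 = 111 + G + j$)
$m{\left(19,63 \right)} - -35190 = \left(111 + 63 + 19\right) - -35190 = 193 + 35190 = 35383$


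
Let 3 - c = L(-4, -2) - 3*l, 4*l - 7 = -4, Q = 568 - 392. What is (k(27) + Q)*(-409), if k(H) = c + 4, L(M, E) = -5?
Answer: -311249/4 ≈ -77812.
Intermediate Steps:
Q = 176
l = ¾ (l = 7/4 + (¼)*(-4) = 7/4 - 1 = ¾ ≈ 0.75000)
c = 41/4 (c = 3 - (-5 - 3*¾) = 3 - (-5 - 9/4) = 3 - 1*(-29/4) = 3 + 29/4 = 41/4 ≈ 10.250)
k(H) = 57/4 (k(H) = 41/4 + 4 = 57/4)
(k(27) + Q)*(-409) = (57/4 + 176)*(-409) = (761/4)*(-409) = -311249/4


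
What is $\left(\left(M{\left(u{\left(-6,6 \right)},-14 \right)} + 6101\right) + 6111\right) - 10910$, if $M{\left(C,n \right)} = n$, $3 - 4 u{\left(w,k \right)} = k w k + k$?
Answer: $1288$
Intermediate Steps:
$u{\left(w,k \right)} = \frac{3}{4} - \frac{k}{4} - \frac{w k^{2}}{4}$ ($u{\left(w,k \right)} = \frac{3}{4} - \frac{k w k + k}{4} = \frac{3}{4} - \frac{w k^{2} + k}{4} = \frac{3}{4} - \frac{k + w k^{2}}{4} = \frac{3}{4} - \left(\frac{k}{4} + \frac{w k^{2}}{4}\right) = \frac{3}{4} - \frac{k}{4} - \frac{w k^{2}}{4}$)
$\left(\left(M{\left(u{\left(-6,6 \right)},-14 \right)} + 6101\right) + 6111\right) - 10910 = \left(\left(-14 + 6101\right) + 6111\right) - 10910 = \left(6087 + 6111\right) - 10910 = 12198 - 10910 = 1288$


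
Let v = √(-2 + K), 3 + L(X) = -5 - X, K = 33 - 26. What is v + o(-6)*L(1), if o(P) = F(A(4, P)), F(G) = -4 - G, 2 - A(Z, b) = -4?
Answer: 90 + √5 ≈ 92.236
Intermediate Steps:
A(Z, b) = 6 (A(Z, b) = 2 - 1*(-4) = 2 + 4 = 6)
o(P) = -10 (o(P) = -4 - 1*6 = -4 - 6 = -10)
K = 7
L(X) = -8 - X (L(X) = -3 + (-5 - X) = -8 - X)
v = √5 (v = √(-2 + 7) = √5 ≈ 2.2361)
v + o(-6)*L(1) = √5 - 10*(-8 - 1*1) = √5 - 10*(-8 - 1) = √5 - 10*(-9) = √5 + 90 = 90 + √5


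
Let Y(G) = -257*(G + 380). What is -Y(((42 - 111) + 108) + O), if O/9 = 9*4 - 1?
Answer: 188638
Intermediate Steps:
O = 315 (O = 9*(9*4 - 1) = 9*(36 - 1) = 9*35 = 315)
Y(G) = -97660 - 257*G (Y(G) = -257*(380 + G) = -97660 - 257*G)
-Y(((42 - 111) + 108) + O) = -(-97660 - 257*(((42 - 111) + 108) + 315)) = -(-97660 - 257*((-69 + 108) + 315)) = -(-97660 - 257*(39 + 315)) = -(-97660 - 257*354) = -(-97660 - 90978) = -1*(-188638) = 188638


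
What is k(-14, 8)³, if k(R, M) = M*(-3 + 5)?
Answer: 4096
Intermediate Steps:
k(R, M) = 2*M (k(R, M) = M*2 = 2*M)
k(-14, 8)³ = (2*8)³ = 16³ = 4096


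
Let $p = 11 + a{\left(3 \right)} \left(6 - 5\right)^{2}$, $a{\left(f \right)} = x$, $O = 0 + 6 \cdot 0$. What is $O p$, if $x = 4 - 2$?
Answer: $0$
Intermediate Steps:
$x = 2$
$O = 0$ ($O = 0 + 0 = 0$)
$a{\left(f \right)} = 2$
$p = 13$ ($p = 11 + 2 \left(6 - 5\right)^{2} = 11 + 2 \cdot 1^{2} = 11 + 2 \cdot 1 = 11 + 2 = 13$)
$O p = 0 \cdot 13 = 0$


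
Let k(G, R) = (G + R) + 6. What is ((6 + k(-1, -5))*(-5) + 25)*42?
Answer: -210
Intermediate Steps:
k(G, R) = 6 + G + R
((6 + k(-1, -5))*(-5) + 25)*42 = ((6 + (6 - 1 - 5))*(-5) + 25)*42 = ((6 + 0)*(-5) + 25)*42 = (6*(-5) + 25)*42 = (-30 + 25)*42 = -5*42 = -210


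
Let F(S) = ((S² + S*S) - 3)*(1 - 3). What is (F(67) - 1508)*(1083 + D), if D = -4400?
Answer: 64542186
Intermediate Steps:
F(S) = 6 - 4*S² (F(S) = ((S² + S²) - 3)*(-2) = (2*S² - 3)*(-2) = (-3 + 2*S²)*(-2) = 6 - 4*S²)
(F(67) - 1508)*(1083 + D) = ((6 - 4*67²) - 1508)*(1083 - 4400) = ((6 - 4*4489) - 1508)*(-3317) = ((6 - 17956) - 1508)*(-3317) = (-17950 - 1508)*(-3317) = -19458*(-3317) = 64542186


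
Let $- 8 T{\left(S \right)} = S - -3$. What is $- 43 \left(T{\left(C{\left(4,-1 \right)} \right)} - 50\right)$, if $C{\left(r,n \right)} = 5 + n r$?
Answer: $\frac{4343}{2} \approx 2171.5$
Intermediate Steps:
$T{\left(S \right)} = - \frac{3}{8} - \frac{S}{8}$ ($T{\left(S \right)} = - \frac{S - -3}{8} = - \frac{S + 3}{8} = - \frac{3 + S}{8} = - \frac{3}{8} - \frac{S}{8}$)
$- 43 \left(T{\left(C{\left(4,-1 \right)} \right)} - 50\right) = - 43 \left(\left(- \frac{3}{8} - \frac{5 - 4}{8}\right) - 50\right) = - 43 \left(\left(- \frac{3}{8} - \frac{1}{8}\right) - 50\right) = - 43 \left(- \frac{1}{2} - 50\right) = \left(-43\right) \left(- \frac{101}{2}\right) = \frac{4343}{2}$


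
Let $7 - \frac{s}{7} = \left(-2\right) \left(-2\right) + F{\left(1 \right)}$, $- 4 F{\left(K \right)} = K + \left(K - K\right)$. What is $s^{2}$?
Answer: $\frac{8281}{16} \approx 517.56$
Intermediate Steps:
$F{\left(K \right)} = - \frac{K}{4}$ ($F{\left(K \right)} = - \frac{K + \left(K - K\right)}{4} = - \frac{K + 0}{4} = - \frac{K}{4}$)
$s = \frac{91}{4}$ ($s = 49 - 7 \left(\left(-2\right) \left(-2\right) - \frac{1}{4}\right) = 49 - 7 \left(4 - \frac{1}{4}\right) = 49 - \frac{105}{4} = \frac{91}{4} \approx 22.75$)
$s^{2} = \left(\frac{91}{4}\right)^{2} = \frac{8281}{16}$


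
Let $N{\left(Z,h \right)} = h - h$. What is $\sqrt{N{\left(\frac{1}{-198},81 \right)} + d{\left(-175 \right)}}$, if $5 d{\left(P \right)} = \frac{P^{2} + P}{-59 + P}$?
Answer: $\frac{i \sqrt{39585}}{39} \approx 5.1015 i$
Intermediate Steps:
$N{\left(Z,h \right)} = 0$
$d{\left(P \right)} = \frac{P + P^{2}}{5 \left(-59 + P\right)}$ ($d{\left(P \right)} = \frac{\left(P^{2} + P\right) \frac{1}{-59 + P}}{5} = \frac{\left(P + P^{2}\right) \frac{1}{-59 + P}}{5} = \frac{\frac{1}{-59 + P} \left(P + P^{2}\right)}{5} = \frac{P + P^{2}}{5 \left(-59 + P\right)}$)
$\sqrt{N{\left(\frac{1}{-198},81 \right)} + d{\left(-175 \right)}} = \sqrt{0 + \frac{1}{5} \left(-175\right) \frac{1}{-59 - 175} \left(1 - 175\right)} = \sqrt{0 + \frac{1}{5} \left(-175\right) \frac{1}{-234} \left(-174\right)} = \sqrt{0 + \frac{1}{5} \left(-175\right) \left(- \frac{1}{234}\right) \left(-174\right)} = \sqrt{0 - \frac{1015}{39}} = \sqrt{- \frac{1015}{39}} = \frac{i \sqrt{39585}}{39}$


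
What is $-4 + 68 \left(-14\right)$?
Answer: $-956$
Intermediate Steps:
$-4 + 68 \left(-14\right) = -4 - 952 = -956$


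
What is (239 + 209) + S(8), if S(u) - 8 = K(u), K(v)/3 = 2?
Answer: 462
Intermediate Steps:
K(v) = 6 (K(v) = 3*2 = 6)
S(u) = 14 (S(u) = 8 + 6 = 14)
(239 + 209) + S(8) = (239 + 209) + 14 = 448 + 14 = 462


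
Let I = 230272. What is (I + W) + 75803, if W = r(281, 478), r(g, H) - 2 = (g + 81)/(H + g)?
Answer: 232312805/759 ≈ 3.0608e+5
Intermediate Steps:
r(g, H) = 2 + (81 + g)/(H + g) (r(g, H) = 2 + (g + 81)/(H + g) = 2 + (81 + g)/(H + g))
W = 1880/759 (W = (81 + 2*478 + 3*281)/(478 + 281) = (81 + 956 + 843)/759 = (1/759)*1880 = 1880/759 ≈ 2.4769)
(I + W) + 75803 = (230272 + 1880/759) + 75803 = 174778328/759 + 75803 = 232312805/759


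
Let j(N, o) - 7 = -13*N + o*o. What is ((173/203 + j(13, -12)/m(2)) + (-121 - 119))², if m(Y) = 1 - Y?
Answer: 2015381449/41209 ≈ 48906.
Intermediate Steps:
j(N, o) = 7 + o² - 13*N (j(N, o) = 7 + (-13*N + o*o) = 7 + (-13*N + o²) = 7 + (o² - 13*N) = 7 + o² - 13*N)
((173/203 + j(13, -12)/m(2)) + (-121 - 119))² = ((173/203 + (7 + (-12)² - 13*13)/(1 - 1*2)) + (-121 - 119))² = ((173*(1/203) + (7 + 144 - 169)/(1 - 2)) - 240)² = ((173/203 - 18/(-1)) - 240)² = ((173/203 - 18*(-1)) - 240)² = ((173/203 + 18) - 240)² = (3827/203 - 240)² = (-44893/203)² = 2015381449/41209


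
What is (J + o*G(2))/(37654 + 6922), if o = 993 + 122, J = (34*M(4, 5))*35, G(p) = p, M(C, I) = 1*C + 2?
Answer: 4685/22288 ≈ 0.21020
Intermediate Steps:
M(C, I) = 2 + C (M(C, I) = C + 2 = 2 + C)
J = 7140 (J = (34*(2 + 4))*35 = (34*6)*35 = 204*35 = 7140)
o = 1115
(J + o*G(2))/(37654 + 6922) = (7140 + 1115*2)/(37654 + 6922) = (7140 + 2230)/44576 = 9370*(1/44576) = 4685/22288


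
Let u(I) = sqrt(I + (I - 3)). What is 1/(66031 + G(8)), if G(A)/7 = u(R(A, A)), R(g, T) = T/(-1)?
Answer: 9433/622870556 - I*sqrt(19)/622870556 ≈ 1.5144e-5 - 6.9981e-9*I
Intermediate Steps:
R(g, T) = -T (R(g, T) = T*(-1) = -T)
u(I) = sqrt(-3 + 2*I) (u(I) = sqrt(I + (-3 + I)) = sqrt(-3 + 2*I))
G(A) = 7*sqrt(-3 - 2*A) (G(A) = 7*sqrt(-3 + 2*(-A)) = 7*sqrt(-3 - 2*A))
1/(66031 + G(8)) = 1/(66031 + 7*sqrt(-3 - 2*8)) = 1/(66031 + 7*sqrt(-3 - 16)) = 1/(66031 + 7*sqrt(-19)) = 1/(66031 + 7*(I*sqrt(19))) = 1/(66031 + 7*I*sqrt(19))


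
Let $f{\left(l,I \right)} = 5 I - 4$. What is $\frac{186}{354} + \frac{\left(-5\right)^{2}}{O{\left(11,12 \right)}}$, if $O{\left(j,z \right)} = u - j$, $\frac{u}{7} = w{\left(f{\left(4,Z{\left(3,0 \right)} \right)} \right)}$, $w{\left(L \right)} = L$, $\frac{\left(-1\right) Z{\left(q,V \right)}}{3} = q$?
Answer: $\frac{161}{354} \approx 0.4548$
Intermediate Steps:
$Z{\left(q,V \right)} = - 3 q$
$f{\left(l,I \right)} = -4 + 5 I$
$u = -343$ ($u = 7 \left(-4 + 5 \left(\left(-3\right) 3\right)\right) = 7 \left(-4 + 5 \left(-9\right)\right) = 7 \left(-4 - 45\right) = 7 \left(-49\right) = -343$)
$O{\left(j,z \right)} = -343 - j$
$\frac{186}{354} + \frac{\left(-5\right)^{2}}{O{\left(11,12 \right)}} = \frac{186}{354} + \frac{\left(-5\right)^{2}}{-343 - 11} = 186 \cdot \frac{1}{354} + \frac{25}{-343 - 11} = \frac{31}{59} + \frac{25}{-354} = \frac{31}{59} + 25 \left(- \frac{1}{354}\right) = \frac{31}{59} - \frac{25}{354} = \frac{161}{354}$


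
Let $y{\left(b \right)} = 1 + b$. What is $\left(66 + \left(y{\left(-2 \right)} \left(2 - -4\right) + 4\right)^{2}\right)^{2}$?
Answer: $4900$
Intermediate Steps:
$\left(66 + \left(y{\left(-2 \right)} \left(2 - -4\right) + 4\right)^{2}\right)^{2} = \left(66 + \left(\left(1 - 2\right) \left(2 - -4\right) + 4\right)^{2}\right)^{2} = \left(66 + \left(- (2 + 4) + 4\right)^{2}\right)^{2} = \left(66 + \left(\left(-1\right) 6 + 4\right)^{2}\right)^{2} = \left(66 + \left(-6 + 4\right)^{2}\right)^{2} = \left(66 + \left(-2\right)^{2}\right)^{2} = \left(66 + 4\right)^{2} = 70^{2} = 4900$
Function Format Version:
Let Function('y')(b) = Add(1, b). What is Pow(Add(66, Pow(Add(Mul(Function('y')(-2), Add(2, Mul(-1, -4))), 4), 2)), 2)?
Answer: 4900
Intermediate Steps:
Pow(Add(66, Pow(Add(Mul(Function('y')(-2), Add(2, Mul(-1, -4))), 4), 2)), 2) = Pow(Add(66, Pow(Add(Mul(Add(1, -2), Add(2, Mul(-1, -4))), 4), 2)), 2) = Pow(Add(66, Pow(Add(Mul(-1, Add(2, 4)), 4), 2)), 2) = Pow(Add(66, Pow(Add(Mul(-1, 6), 4), 2)), 2) = Pow(Add(66, Pow(Add(-6, 4), 2)), 2) = Pow(Add(66, Pow(-2, 2)), 2) = Pow(Add(66, 4), 2) = Pow(70, 2) = 4900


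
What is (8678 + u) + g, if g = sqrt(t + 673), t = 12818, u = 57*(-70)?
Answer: 4688 + 3*sqrt(1499) ≈ 4804.1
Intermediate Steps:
u = -3990
g = 3*sqrt(1499) (g = sqrt(12818 + 673) = sqrt(13491) = 3*sqrt(1499) ≈ 116.15)
(8678 + u) + g = (8678 - 3990) + 3*sqrt(1499) = 4688 + 3*sqrt(1499)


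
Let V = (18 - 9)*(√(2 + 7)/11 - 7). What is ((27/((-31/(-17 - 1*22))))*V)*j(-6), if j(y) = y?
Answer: 4207788/341 ≈ 12340.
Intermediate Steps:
V = -666/11 (V = 9*(√9*(1/11) - 7) = 9*(3*(1/11) - 7) = 9*(3/11 - 7) = 9*(-74/11) = -666/11 ≈ -60.545)
((27/((-31/(-17 - 1*22))))*V)*j(-6) = ((27/((-31/(-17 - 1*22))))*(-666/11))*(-6) = ((27/((-31/(-17 - 22))))*(-666/11))*(-6) = ((27/((-31/(-39))))*(-666/11))*(-6) = ((27/((-31*(-1/39))))*(-666/11))*(-6) = ((27/(31/39))*(-666/11))*(-6) = ((27*(39/31))*(-666/11))*(-6) = ((1053/31)*(-666/11))*(-6) = -701298/341*(-6) = 4207788/341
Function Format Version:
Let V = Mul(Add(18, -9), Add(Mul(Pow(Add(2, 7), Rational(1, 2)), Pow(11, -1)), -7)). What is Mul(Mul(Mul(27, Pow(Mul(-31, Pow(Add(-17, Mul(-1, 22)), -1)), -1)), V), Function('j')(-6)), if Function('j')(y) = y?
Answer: Rational(4207788, 341) ≈ 12340.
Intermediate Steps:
V = Rational(-666, 11) (V = Mul(9, Add(Mul(Pow(9, Rational(1, 2)), Rational(1, 11)), -7)) = Mul(9, Add(Mul(3, Rational(1, 11)), -7)) = Mul(9, Add(Rational(3, 11), -7)) = Mul(9, Rational(-74, 11)) = Rational(-666, 11) ≈ -60.545)
Mul(Mul(Mul(27, Pow(Mul(-31, Pow(Add(-17, Mul(-1, 22)), -1)), -1)), V), Function('j')(-6)) = Mul(Mul(Mul(27, Pow(Mul(-31, Pow(Add(-17, Mul(-1, 22)), -1)), -1)), Rational(-666, 11)), -6) = Mul(Mul(Mul(27, Pow(Mul(-31, Pow(Add(-17, -22), -1)), -1)), Rational(-666, 11)), -6) = Mul(Mul(Mul(27, Pow(Mul(-31, Pow(-39, -1)), -1)), Rational(-666, 11)), -6) = Mul(Mul(Mul(27, Pow(Mul(-31, Rational(-1, 39)), -1)), Rational(-666, 11)), -6) = Mul(Mul(Mul(27, Pow(Rational(31, 39), -1)), Rational(-666, 11)), -6) = Mul(Mul(Mul(27, Rational(39, 31)), Rational(-666, 11)), -6) = Mul(Mul(Rational(1053, 31), Rational(-666, 11)), -6) = Mul(Rational(-701298, 341), -6) = Rational(4207788, 341)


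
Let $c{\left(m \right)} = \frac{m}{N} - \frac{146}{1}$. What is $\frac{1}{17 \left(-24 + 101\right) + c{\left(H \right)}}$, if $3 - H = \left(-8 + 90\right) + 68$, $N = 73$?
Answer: $\frac{73}{84752} \approx 0.00086134$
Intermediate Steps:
$H = -147$ ($H = 3 - \left(\left(-8 + 90\right) + 68\right) = 3 - \left(82 + 68\right) = 3 - 150 = -147$)
$c{\left(m \right)} = -146 + \frac{m}{73}$ ($c{\left(m \right)} = \frac{m}{73} - \frac{146}{1} = m \frac{1}{73} - 146 = \frac{m}{73} - 146 = -146 + \frac{m}{73}$)
$\frac{1}{17 \left(-24 + 101\right) + c{\left(H \right)}} = \frac{1}{17 \left(-24 + 101\right) + \left(-146 + \frac{1}{73} \left(-147\right)\right)} = \frac{1}{17 \cdot 77 - \frac{10805}{73}} = \frac{1}{1309 - \frac{10805}{73}} = \frac{1}{\frac{84752}{73}} = \frac{73}{84752}$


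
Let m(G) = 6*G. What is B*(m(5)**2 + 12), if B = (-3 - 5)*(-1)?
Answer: 7296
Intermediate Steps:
B = 8 (B = -8*(-1) = 8)
B*(m(5)**2 + 12) = 8*((6*5)**2 + 12) = 8*(30**2 + 12) = 8*(900 + 12) = 8*912 = 7296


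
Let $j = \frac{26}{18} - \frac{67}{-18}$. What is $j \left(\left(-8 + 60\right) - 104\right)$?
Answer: $- \frac{806}{3} \approx -268.67$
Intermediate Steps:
$j = \frac{31}{6}$ ($j = 26 \cdot \frac{1}{18} - - \frac{67}{18} = \frac{13}{9} + \frac{67}{18} = \frac{31}{6} \approx 5.1667$)
$j \left(\left(-8 + 60\right) - 104\right) = \frac{31 \left(\left(-8 + 60\right) - 104\right)}{6} = \frac{31 \left(52 - 104\right)}{6} = \frac{31}{6} \left(-52\right) = - \frac{806}{3}$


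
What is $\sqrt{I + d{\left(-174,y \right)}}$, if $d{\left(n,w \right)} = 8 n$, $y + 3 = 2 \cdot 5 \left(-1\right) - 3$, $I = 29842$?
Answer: $5 \sqrt{1138} \approx 168.67$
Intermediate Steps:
$y = -16$ ($y = -3 + \left(2 \cdot 5 \left(-1\right) - 3\right) = -3 + \left(2 \left(-5\right) - 3\right) = -3 - 13 = -16$)
$\sqrt{I + d{\left(-174,y \right)}} = \sqrt{29842 + 8 \left(-174\right)} = \sqrt{29842 - 1392} = \sqrt{28450} = 5 \sqrt{1138}$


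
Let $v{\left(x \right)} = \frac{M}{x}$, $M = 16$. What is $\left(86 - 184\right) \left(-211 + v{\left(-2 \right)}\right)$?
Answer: $21462$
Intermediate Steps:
$v{\left(x \right)} = \frac{16}{x}$
$\left(86 - 184\right) \left(-211 + v{\left(-2 \right)}\right) = \left(86 - 184\right) \left(-211 + \frac{16}{-2}\right) = - 98 \left(-211 + 16 \left(- \frac{1}{2}\right)\right) = - 98 \left(-211 - 8\right) = \left(-98\right) \left(-219\right) = 21462$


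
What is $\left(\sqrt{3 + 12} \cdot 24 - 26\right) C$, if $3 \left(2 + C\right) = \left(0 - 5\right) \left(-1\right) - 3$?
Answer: $\frac{104}{3} - 32 \sqrt{15} \approx -89.269$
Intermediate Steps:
$C = - \frac{4}{3}$ ($C = -2 + \frac{\left(0 - 5\right) \left(-1\right) - 3}{3} = -2 + \frac{\left(-5\right) \left(-1\right) - 3}{3} = -2 + \frac{5 - 3}{3} = -2 + \frac{1}{3} \cdot 2 = -2 + \frac{2}{3} = - \frac{4}{3} \approx -1.3333$)
$\left(\sqrt{3 + 12} \cdot 24 - 26\right) C = \left(\sqrt{3 + 12} \cdot 24 - 26\right) \left(- \frac{4}{3}\right) = \left(\sqrt{15} \cdot 24 - 26\right) \left(- \frac{4}{3}\right) = \left(24 \sqrt{15} - 26\right) \left(- \frac{4}{3}\right) = \left(-26 + 24 \sqrt{15}\right) \left(- \frac{4}{3}\right) = \frac{104}{3} - 32 \sqrt{15}$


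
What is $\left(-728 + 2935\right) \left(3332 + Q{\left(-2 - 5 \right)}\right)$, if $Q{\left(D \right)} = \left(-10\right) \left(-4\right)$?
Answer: $7442004$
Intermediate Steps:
$Q{\left(D \right)} = 40$
$\left(-728 + 2935\right) \left(3332 + Q{\left(-2 - 5 \right)}\right) = \left(-728 + 2935\right) \left(3332 + 40\right) = 2207 \cdot 3372 = 7442004$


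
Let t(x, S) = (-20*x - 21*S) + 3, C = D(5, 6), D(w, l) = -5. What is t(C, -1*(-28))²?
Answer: 235225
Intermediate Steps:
C = -5
t(x, S) = 3 - 21*S - 20*x (t(x, S) = (-21*S - 20*x) + 3 = 3 - 21*S - 20*x)
t(C, -1*(-28))² = (3 - (-21)*(-28) - 20*(-5))² = (3 - 21*28 + 100)² = (3 - 588 + 100)² = (-485)² = 235225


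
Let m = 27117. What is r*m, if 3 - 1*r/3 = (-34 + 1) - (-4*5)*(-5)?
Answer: 11063736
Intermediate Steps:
r = 408 (r = 9 - 3*((-34 + 1) - (-4*5)*(-5)) = 9 - 3*(-33 - (-20)*(-5)) = 9 - 3*(-33 - 1*100) = 9 - 3*(-33 - 100) = 9 - 3*(-133) = 9 + 399 = 408)
r*m = 408*27117 = 11063736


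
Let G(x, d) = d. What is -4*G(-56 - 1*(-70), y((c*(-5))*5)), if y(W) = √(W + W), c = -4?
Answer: -40*√2 ≈ -56.569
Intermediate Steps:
y(W) = √2*√W (y(W) = √(2*W) = √2*√W)
-4*G(-56 - 1*(-70), y((c*(-5))*5)) = -4*√2*√(-4*(-5)*5) = -4*√2*√(20*5) = -4*√2*√100 = -4*√2*10 = -40*√2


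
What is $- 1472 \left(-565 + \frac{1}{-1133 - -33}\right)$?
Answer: $\frac{228712368}{275} \approx 8.3168 \cdot 10^{5}$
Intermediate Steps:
$- 1472 \left(-565 + \frac{1}{-1133 - -33}\right) = - 1472 \left(-565 + \frac{1}{-1133 + \left(-534 + 567\right)}\right) = - 1472 \left(-565 + \frac{1}{-1133 + 33}\right) = - 1472 \left(-565 + \frac{1}{-1100}\right) = - 1472 \left(-565 - \frac{1}{1100}\right) = \left(-1472\right) \left(- \frac{621501}{1100}\right) = \frac{228712368}{275}$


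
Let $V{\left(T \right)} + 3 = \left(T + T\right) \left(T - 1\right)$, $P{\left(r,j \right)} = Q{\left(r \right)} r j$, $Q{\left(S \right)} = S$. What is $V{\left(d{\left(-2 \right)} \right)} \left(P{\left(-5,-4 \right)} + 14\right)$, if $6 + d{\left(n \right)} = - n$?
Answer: $-3182$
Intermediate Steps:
$P{\left(r,j \right)} = j r^{2}$ ($P{\left(r,j \right)} = r r j = r j r = j r^{2}$)
$d{\left(n \right)} = -6 - n$
$V{\left(T \right)} = -3 + 2 T \left(-1 + T\right)$ ($V{\left(T \right)} = -3 + \left(T + T\right) \left(T - 1\right) = -3 + 2 T \left(-1 + T\right)$)
$V{\left(d{\left(-2 \right)} \right)} \left(P{\left(-5,-4 \right)} + 14\right) = \left(-3 - 2 \left(-6 - -2\right) + 2 \left(-6 - -2\right)^{2}\right) \left(- 4 \left(-5\right)^{2} + 14\right) = \left(-3 - 2 \left(-6 + 2\right) + 2 \left(-6 + 2\right)^{2}\right) \left(\left(-4\right) 25 + 14\right) = \left(-3 - -8 + 2 \left(-4\right)^{2}\right) \left(-100 + 14\right) = \left(-3 + 8 + 2 \cdot 16\right) \left(-86\right) = \left(-3 + 8 + 32\right) \left(-86\right) = 37 \left(-86\right) = -3182$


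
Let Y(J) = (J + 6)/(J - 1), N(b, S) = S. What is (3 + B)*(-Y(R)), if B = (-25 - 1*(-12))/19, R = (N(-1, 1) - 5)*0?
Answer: 264/19 ≈ 13.895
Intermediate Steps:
R = 0 (R = (1 - 5)*0 = -4*0 = 0)
Y(J) = (6 + J)/(-1 + J)
B = -13/19 (B = (-25 + 12)*(1/19) = -13*1/19 = -13/19 ≈ -0.68421)
(3 + B)*(-Y(R)) = (3 - 13/19)*(-(6 + 0)/(-1 + 0)) = 44*(-6/(-1))/19 = 44*(-(-1)*6)/19 = 44*(-1*(-6))/19 = (44/19)*6 = 264/19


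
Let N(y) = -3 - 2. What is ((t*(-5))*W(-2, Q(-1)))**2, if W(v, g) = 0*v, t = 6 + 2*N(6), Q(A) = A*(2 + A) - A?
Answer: 0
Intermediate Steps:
N(y) = -5
Q(A) = -A + A*(2 + A)
t = -4 (t = 6 + 2*(-5) = 6 - 10 = -4)
W(v, g) = 0
((t*(-5))*W(-2, Q(-1)))**2 = (-4*(-5)*0)**2 = (20*0)**2 = 0**2 = 0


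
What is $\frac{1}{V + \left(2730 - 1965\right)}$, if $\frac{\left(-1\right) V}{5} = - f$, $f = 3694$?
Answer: $\frac{1}{19235} \approx 5.1989 \cdot 10^{-5}$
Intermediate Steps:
$V = 18470$ ($V = - 5 \left(\left(-1\right) 3694\right) = \left(-5\right) \left(-3694\right) = 18470$)
$\frac{1}{V + \left(2730 - 1965\right)} = \frac{1}{18470 + \left(2730 - 1965\right)} = \frac{1}{18470 + 765} = \frac{1}{19235}$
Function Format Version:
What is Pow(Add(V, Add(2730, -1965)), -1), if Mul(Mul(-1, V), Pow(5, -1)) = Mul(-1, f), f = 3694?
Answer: Rational(1, 19235) ≈ 5.1989e-5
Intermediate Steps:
V = 18470 (V = Mul(-5, Mul(-1, 3694)) = Mul(-5, -3694) = 18470)
Pow(Add(V, Add(2730, -1965)), -1) = Pow(Add(18470, Add(2730, -1965)), -1) = Pow(Add(18470, 765), -1) = Pow(19235, -1) = Rational(1, 19235)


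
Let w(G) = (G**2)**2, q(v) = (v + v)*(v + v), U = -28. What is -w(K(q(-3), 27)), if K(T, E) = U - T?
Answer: -16777216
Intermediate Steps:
q(v) = 4*v**2 (q(v) = (2*v)*(2*v) = 4*v**2)
K(T, E) = -28 - T
w(G) = G**4
-w(K(q(-3), 27)) = -(-28 - 4*(-3)**2)**4 = -(-28 - 4*9)**4 = -(-28 - 1*36)**4 = -(-28 - 36)**4 = -1*(-64)**4 = -1*16777216 = -16777216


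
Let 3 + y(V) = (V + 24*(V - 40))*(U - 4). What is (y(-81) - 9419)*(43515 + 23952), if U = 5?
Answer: -837063069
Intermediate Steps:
y(V) = -963 + 25*V (y(V) = -3 + (V + 24*(V - 40))*(5 - 4) = -3 + (V + 24*(-40 + V))*1 = -3 + (V + (-960 + 24*V))*1 = -3 + (-960 + 25*V)*1 = -3 + (-960 + 25*V) = -963 + 25*V)
(y(-81) - 9419)*(43515 + 23952) = ((-963 + 25*(-81)) - 9419)*(43515 + 23952) = ((-963 - 2025) - 9419)*67467 = (-2988 - 9419)*67467 = -12407*67467 = -837063069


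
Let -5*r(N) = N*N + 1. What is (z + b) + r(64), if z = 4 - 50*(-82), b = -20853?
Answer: -87842/5 ≈ -17568.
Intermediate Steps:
r(N) = -1/5 - N**2/5 (r(N) = -(N*N + 1)/5 = -(N**2 + 1)/5 = -(1 + N**2)/5 = -1/5 - N**2/5)
z = 4104 (z = 4 + 4100 = 4104)
(z + b) + r(64) = (4104 - 20853) + (-1/5 - 1/5*64**2) = -16749 + (-1/5 - 1/5*4096) = -16749 + (-1/5 - 4096/5) = -16749 - 4097/5 = -87842/5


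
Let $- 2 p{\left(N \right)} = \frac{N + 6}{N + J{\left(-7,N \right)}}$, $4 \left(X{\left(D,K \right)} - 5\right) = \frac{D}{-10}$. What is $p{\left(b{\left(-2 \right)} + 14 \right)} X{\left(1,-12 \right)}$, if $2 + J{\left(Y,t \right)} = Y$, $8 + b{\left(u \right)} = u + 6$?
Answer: $- \frac{199}{5} \approx -39.8$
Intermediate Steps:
$b{\left(u \right)} = -2 + u$ ($b{\left(u \right)} = -8 + \left(u + 6\right) = -8 + \left(6 + u\right) = -2 + u$)
$J{\left(Y,t \right)} = -2 + Y$
$X{\left(D,K \right)} = 5 - \frac{D}{40}$ ($X{\left(D,K \right)} = 5 + \frac{D \frac{1}{-10}}{4} = 5 + \frac{D \left(- \frac{1}{10}\right)}{4} = 5 + \frac{\left(- \frac{1}{10}\right) D}{4} = 5 - \frac{D}{40}$)
$p{\left(N \right)} = - \frac{6 + N}{2 \left(-9 + N\right)}$ ($p{\left(N \right)} = - \frac{\left(N + 6\right) \frac{1}{N - 9}}{2} = - \frac{\left(6 + N\right) \frac{1}{N - 9}}{2} = - \frac{\left(6 + N\right) \frac{1}{-9 + N}}{2} = - \frac{\frac{1}{-9 + N} \left(6 + N\right)}{2} = - \frac{6 + N}{2 \left(-9 + N\right)}$)
$p{\left(b{\left(-2 \right)} + 14 \right)} X{\left(1,-12 \right)} = \frac{-6 - \left(\left(-2 - 2\right) + 14\right)}{2 \left(-9 + \left(\left(-2 - 2\right) + 14\right)\right)} \left(5 - \frac{1}{40}\right) = \frac{-6 - \left(-4 + 14\right)}{2 \left(-9 + \left(-4 + 14\right)\right)} \left(5 - \frac{1}{40}\right) = \frac{-6 - 10}{2 \left(-9 + 10\right)} \frac{199}{40} = \frac{-6 - 10}{2 \cdot 1} \cdot \frac{199}{40} = \frac{1}{2} \cdot 1 \left(-16\right) \frac{199}{40} = \left(-8\right) \frac{199}{40} = - \frac{199}{5}$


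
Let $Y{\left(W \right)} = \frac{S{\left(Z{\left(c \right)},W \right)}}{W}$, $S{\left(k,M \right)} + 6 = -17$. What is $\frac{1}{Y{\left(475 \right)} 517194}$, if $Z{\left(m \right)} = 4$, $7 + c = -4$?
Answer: $- \frac{475}{11895462} \approx -3.9931 \cdot 10^{-5}$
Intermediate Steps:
$c = -11$ ($c = -7 - 4 = -11$)
$S{\left(k,M \right)} = -23$ ($S{\left(k,M \right)} = -6 - 17 = -23$)
$Y{\left(W \right)} = - \frac{23}{W}$
$\frac{1}{Y{\left(475 \right)} 517194} = \frac{1}{- \frac{23}{475} \cdot 517194} = \frac{1}{\left(-23\right) \frac{1}{475}} \cdot \frac{1}{517194} = \frac{1}{- \frac{23}{475}} \cdot \frac{1}{517194} = \left(- \frac{475}{23}\right) \frac{1}{517194} = - \frac{475}{11895462}$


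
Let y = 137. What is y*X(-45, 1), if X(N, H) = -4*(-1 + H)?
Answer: 0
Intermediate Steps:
X(N, H) = 4 - 4*H
y*X(-45, 1) = 137*(4 - 4*1) = 137*(4 - 4) = 137*0 = 0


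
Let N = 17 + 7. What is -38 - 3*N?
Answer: -110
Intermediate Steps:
N = 24
-38 - 3*N = -38 - 3*24 = -38 - 72 = -110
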